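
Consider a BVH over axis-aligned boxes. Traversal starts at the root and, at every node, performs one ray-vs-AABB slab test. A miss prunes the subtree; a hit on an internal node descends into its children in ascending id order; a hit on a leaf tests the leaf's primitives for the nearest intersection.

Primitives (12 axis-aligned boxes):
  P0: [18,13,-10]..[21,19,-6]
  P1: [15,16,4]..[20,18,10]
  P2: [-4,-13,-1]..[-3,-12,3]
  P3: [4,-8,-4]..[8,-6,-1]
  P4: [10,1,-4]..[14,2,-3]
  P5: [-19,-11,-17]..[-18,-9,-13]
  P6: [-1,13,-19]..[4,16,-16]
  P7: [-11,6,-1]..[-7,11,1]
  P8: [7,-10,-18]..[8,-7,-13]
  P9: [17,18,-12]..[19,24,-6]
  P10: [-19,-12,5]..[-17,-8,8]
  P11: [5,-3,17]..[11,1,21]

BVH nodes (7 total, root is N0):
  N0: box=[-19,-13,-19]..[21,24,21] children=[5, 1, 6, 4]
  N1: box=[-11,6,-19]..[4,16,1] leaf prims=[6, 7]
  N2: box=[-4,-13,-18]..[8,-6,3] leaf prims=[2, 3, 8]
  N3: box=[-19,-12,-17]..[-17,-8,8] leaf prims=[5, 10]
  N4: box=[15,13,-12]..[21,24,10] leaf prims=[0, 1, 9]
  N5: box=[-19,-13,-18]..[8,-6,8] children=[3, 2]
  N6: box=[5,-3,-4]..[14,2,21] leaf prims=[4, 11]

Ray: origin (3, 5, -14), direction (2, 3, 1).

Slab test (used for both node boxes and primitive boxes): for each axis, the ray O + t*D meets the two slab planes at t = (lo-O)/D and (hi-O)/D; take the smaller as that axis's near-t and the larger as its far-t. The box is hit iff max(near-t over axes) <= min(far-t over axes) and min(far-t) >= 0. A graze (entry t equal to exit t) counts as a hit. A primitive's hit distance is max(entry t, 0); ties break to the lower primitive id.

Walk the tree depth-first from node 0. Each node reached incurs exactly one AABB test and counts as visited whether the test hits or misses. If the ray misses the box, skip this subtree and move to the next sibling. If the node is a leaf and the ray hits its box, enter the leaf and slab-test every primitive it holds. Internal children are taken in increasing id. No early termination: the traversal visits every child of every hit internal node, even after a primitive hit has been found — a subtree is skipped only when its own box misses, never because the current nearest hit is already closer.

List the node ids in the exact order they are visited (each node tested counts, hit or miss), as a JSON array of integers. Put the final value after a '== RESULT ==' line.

Walk:
N0 x:[-11,9] y:[-6,19/3] z:[-5,35] -> hit [-5,19/3], descend [1, 4, 5, 6]
  N1 x:[-7,1/2] y:[1/3,11/3] z:[-5,15] -> hit [1/3,1/2] leaf, test {P6(miss), P7(miss)}
  N4 x:[6,9] y:[8/3,19/3] z:[2,24] -> hit [6,19/3] leaf, test {P0(miss), P1(miss), P9(miss)}
  N5 x:[-11,5/2] y:[-6,-11/3] z:[-4,22] -> miss, prune
  N6 x:[1,11/2] y:[-8/3,-1] z:[10,35] -> miss, prune

Visited [0, 1, 4, 5, 6]. Tests: 5 box, 2 leaf. Nearest: miss.

== RESULT ==
[0, 1, 4, 5, 6]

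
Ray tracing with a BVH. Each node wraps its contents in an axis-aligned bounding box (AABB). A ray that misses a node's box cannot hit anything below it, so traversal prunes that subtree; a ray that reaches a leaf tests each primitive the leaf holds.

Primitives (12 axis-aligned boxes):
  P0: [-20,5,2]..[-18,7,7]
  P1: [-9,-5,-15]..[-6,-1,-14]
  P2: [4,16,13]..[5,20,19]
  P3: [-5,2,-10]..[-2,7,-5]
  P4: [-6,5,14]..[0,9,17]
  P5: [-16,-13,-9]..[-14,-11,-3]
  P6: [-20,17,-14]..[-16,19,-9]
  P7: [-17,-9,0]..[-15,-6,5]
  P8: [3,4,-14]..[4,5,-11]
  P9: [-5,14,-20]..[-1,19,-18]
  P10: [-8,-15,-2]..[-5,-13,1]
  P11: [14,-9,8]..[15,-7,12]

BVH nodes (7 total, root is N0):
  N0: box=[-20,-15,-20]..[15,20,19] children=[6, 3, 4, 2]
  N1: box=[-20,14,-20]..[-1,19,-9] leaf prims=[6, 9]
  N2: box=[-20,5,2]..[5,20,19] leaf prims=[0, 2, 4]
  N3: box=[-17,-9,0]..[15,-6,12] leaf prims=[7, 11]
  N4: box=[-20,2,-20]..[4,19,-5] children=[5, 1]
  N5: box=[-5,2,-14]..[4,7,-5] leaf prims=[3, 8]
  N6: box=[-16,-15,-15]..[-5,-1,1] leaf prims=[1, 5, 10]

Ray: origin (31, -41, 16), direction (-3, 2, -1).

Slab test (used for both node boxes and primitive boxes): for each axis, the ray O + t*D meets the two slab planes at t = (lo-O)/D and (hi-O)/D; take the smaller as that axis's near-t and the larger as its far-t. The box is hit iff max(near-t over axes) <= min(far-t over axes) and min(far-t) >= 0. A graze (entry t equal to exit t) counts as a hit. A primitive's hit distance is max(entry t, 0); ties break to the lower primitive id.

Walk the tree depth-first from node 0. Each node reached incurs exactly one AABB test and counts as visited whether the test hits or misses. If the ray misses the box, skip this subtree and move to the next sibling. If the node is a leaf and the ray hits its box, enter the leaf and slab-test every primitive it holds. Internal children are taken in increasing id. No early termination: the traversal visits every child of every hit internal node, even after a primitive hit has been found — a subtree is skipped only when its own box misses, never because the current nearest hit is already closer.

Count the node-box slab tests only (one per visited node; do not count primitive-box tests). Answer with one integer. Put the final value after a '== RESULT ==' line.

Traverse from the root:
N0 x:[16/3,17] y:[13,61/2] z:[-3,36] -> hit [13,17], descend [2, 3, 4, 6]
  N2 x:[26/3,17] y:[23,61/2] z:[-3,14] -> miss, prune
  N3 x:[16/3,16] y:[16,35/2] z:[4,16] -> hit [16,16] leaf, test {P7@t=16, P11(miss)}
  N4 x:[9,17] y:[43/2,30] z:[21,36] -> miss, prune
  N6 x:[12,47/3] y:[13,20] z:[15,31] -> hit [15,47/3] leaf, test {P1(miss), P5(miss), P10(miss)}

order=[0, 2, 3, 4, 6]  |boxes|=5  |leaves|=2  hit=P7

== RESULT ==
5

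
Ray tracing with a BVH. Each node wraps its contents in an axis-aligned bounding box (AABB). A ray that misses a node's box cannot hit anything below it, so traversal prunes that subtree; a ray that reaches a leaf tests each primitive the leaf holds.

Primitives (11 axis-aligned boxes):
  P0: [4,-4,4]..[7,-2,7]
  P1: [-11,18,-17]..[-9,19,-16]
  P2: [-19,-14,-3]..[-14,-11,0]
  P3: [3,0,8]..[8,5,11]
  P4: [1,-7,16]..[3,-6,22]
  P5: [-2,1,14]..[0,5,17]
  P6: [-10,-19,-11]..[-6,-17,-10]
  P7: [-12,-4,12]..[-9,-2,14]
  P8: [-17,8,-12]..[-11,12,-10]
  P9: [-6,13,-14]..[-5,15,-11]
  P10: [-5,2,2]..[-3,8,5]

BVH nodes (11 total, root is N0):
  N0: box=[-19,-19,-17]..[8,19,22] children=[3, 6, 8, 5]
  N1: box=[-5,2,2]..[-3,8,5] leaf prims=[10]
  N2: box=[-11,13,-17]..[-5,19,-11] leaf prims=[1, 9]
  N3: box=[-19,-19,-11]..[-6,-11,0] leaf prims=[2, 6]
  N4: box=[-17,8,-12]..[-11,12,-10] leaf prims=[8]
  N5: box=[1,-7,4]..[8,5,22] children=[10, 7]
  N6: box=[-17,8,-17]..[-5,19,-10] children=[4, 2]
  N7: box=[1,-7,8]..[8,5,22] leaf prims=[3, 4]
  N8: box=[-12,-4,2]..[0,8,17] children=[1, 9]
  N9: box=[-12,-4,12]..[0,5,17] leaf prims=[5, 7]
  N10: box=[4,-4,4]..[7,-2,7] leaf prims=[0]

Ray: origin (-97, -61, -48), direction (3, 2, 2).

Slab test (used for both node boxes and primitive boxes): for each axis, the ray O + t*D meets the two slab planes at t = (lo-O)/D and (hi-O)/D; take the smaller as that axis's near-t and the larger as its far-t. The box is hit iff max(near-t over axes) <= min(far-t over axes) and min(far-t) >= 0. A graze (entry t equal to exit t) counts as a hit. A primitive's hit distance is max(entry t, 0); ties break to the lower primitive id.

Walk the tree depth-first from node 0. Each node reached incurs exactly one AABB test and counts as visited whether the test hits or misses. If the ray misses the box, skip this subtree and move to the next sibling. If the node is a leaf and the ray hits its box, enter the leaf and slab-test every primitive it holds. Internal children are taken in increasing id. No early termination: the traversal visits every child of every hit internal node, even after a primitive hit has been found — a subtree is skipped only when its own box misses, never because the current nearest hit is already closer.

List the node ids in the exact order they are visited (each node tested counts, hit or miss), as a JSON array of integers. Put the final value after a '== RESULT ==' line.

Traverse from the root:
N0 x:[26,35] y:[21,40] z:[31/2,35] -> hit [26,35], descend [3, 5, 6, 8]
  N3 x:[26,91/3] y:[21,25] z:[37/2,24] -> miss, prune
  N5 x:[98/3,35] y:[27,33] z:[26,35] -> hit [98/3,33], descend [7, 10]
    N7 x:[98/3,35] y:[27,33] z:[28,35] -> hit [98/3,33] leaf, test {P3(miss), P4(miss)}
    N10 x:[101/3,104/3] y:[57/2,59/2] z:[26,55/2] -> miss, prune
  N6 x:[80/3,92/3] y:[69/2,40] z:[31/2,19] -> miss, prune
  N8 x:[85/3,97/3] y:[57/2,69/2] z:[25,65/2] -> hit [57/2,97/3], descend [1, 9]
    N1 x:[92/3,94/3] y:[63/2,69/2] z:[25,53/2] -> miss, prune
    N9 x:[85/3,97/3] y:[57/2,33] z:[30,65/2] -> hit [30,97/3] leaf, test {P5@t=95/3, P7(miss)}

9 AABB tests over nodes [0, 3, 5, 7, 10, 6, 8, 1, 9]; 2 leaves entered; closest P5.

== RESULT ==
[0, 3, 5, 7, 10, 6, 8, 1, 9]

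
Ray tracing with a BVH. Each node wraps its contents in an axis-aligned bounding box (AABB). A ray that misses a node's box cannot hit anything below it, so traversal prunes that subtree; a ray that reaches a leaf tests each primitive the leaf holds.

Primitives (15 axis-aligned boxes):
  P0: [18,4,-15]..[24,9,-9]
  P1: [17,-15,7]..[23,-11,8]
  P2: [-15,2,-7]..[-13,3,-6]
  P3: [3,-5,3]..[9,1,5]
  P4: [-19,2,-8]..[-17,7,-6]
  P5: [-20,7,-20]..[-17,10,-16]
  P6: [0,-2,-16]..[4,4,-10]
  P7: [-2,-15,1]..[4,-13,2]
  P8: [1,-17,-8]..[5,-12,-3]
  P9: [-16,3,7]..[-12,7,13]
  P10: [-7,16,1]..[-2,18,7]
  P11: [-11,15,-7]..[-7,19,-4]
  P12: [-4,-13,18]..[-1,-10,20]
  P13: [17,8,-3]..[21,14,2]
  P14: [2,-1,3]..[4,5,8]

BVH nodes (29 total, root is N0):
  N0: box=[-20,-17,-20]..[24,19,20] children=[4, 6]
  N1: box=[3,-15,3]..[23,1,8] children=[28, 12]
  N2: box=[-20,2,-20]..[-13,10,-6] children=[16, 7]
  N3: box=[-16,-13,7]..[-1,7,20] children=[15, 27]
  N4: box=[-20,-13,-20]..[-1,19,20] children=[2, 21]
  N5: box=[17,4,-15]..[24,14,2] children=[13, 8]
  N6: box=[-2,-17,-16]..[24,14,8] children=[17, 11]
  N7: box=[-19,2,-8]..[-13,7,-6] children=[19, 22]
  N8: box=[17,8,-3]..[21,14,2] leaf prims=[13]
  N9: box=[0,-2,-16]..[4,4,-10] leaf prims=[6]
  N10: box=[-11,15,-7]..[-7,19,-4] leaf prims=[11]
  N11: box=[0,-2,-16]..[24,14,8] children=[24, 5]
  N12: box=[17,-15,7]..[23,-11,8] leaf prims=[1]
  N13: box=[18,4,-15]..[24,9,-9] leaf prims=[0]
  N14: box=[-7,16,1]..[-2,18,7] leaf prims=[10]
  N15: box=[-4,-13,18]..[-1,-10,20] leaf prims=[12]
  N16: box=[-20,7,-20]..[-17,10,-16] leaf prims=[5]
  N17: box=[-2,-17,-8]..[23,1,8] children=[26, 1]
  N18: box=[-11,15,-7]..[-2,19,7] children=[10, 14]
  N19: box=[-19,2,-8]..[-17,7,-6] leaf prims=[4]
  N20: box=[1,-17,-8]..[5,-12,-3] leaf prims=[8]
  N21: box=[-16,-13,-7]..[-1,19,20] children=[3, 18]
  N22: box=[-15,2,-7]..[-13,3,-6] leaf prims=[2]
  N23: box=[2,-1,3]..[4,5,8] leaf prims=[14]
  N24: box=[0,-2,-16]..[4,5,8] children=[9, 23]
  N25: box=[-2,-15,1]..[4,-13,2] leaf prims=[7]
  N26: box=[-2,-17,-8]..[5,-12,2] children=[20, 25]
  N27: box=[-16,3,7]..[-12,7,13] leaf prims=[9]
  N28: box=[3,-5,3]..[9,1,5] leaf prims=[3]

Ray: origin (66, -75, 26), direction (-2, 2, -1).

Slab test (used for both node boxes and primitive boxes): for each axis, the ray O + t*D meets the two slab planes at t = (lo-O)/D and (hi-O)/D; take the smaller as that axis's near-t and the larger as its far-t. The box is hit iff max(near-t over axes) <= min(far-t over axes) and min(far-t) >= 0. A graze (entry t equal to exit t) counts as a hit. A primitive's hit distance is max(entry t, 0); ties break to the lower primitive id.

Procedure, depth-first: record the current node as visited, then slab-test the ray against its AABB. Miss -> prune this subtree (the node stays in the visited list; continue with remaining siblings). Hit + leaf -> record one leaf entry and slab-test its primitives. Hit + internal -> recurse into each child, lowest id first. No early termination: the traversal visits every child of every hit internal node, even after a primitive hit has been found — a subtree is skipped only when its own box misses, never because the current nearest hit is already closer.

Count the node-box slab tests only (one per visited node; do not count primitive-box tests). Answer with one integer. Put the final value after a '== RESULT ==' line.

Trace the traversal:
N0 x:[21,43] y:[29,47] z:[6,46] -> hit [29,43], descend [4, 6]
  N4 x:[67/2,43] y:[31,47] z:[6,46] -> hit [67/2,43], descend [2, 21]
    N2 x:[79/2,43] y:[77/2,85/2] z:[32,46] -> hit [79/2,85/2], descend [7, 16]
      N7 x:[79/2,85/2] y:[77/2,41] z:[32,34] -> miss, prune
      N16 x:[83/2,43] y:[41,85/2] z:[42,46] -> hit [42,85/2] leaf, test {P5@t=42}
    N21 x:[67/2,41] y:[31,47] z:[6,33] -> miss, prune
  N6 x:[21,34] y:[29,89/2] z:[18,42] -> hit [29,34], descend [11, 17]
    N11 x:[21,33] y:[73/2,89/2] z:[18,42] -> miss, prune
    N17 x:[43/2,34] y:[29,38] z:[18,34] -> hit [29,34], descend [1, 26]
      N1 x:[43/2,63/2] y:[30,38] z:[18,23] -> miss, prune
      N26 x:[61/2,34] y:[29,63/2] z:[24,34] -> hit [61/2,63/2], descend [20, 25]
        N20 x:[61/2,65/2] y:[29,63/2] z:[29,34] -> hit [61/2,63/2] leaf, test {P8@t=61/2}
        N25 x:[31,34] y:[30,31] z:[24,25] -> miss, prune

order=[0, 4, 2, 7, 16, 21, 6, 11, 17, 1, 26, 20, 25]  |boxes|=13  |leaves|=2  hit=P8

== RESULT ==
13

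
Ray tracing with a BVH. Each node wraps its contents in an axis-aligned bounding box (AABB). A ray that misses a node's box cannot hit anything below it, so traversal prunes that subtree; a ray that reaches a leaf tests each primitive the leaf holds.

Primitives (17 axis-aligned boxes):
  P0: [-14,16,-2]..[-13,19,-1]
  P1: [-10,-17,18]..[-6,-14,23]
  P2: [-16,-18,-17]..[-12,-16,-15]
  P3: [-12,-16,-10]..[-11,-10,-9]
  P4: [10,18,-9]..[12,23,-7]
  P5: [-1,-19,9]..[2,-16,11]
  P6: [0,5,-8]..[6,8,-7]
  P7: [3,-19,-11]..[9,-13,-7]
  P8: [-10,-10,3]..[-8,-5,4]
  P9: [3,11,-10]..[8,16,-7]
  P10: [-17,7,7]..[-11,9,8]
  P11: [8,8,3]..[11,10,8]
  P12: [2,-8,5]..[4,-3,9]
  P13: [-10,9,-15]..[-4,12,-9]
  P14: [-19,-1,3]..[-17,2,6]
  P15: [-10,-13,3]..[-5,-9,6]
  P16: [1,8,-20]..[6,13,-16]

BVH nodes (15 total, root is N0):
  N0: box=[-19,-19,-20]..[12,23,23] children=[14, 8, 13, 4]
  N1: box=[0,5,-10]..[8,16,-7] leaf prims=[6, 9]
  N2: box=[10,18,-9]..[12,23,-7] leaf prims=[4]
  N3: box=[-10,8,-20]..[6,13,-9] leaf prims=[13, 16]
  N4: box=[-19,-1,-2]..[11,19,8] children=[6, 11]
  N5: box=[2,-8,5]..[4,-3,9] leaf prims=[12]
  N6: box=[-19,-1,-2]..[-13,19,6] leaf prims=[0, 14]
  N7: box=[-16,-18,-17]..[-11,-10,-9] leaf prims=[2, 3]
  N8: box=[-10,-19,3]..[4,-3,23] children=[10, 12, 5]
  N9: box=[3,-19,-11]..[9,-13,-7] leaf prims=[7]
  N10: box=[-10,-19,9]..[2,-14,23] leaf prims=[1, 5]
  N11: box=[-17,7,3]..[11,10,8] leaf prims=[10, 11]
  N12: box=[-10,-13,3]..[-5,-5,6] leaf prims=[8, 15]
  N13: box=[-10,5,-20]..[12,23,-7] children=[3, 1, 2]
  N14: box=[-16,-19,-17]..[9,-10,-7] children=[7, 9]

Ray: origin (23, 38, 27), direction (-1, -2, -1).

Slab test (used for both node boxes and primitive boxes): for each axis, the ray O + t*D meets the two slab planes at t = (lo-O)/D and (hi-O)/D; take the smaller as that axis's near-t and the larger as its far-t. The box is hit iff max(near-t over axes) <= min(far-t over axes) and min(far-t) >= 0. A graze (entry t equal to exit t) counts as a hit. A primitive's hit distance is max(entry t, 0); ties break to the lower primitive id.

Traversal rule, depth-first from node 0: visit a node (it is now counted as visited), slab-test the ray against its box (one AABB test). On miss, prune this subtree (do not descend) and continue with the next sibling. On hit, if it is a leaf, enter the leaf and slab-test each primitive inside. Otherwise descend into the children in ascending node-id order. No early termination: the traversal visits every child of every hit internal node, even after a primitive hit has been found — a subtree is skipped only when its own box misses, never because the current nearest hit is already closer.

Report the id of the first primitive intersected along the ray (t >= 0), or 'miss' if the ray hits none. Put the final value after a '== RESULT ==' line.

Walk:
N0 x:[11,42] y:[15/2,57/2] z:[4,47] -> hit [11,57/2], descend [4, 8, 13, 14]
  N4 x:[12,42] y:[19/2,39/2] z:[19,29] -> hit [19,39/2], descend [6, 11]
    N6 x:[36,42] y:[19/2,39/2] z:[21,29] -> miss, prune
    N11 x:[12,40] y:[14,31/2] z:[19,24] -> miss, prune
  N8 x:[19,33] y:[41/2,57/2] z:[4,24] -> hit [41/2,24], descend [5, 10, 12]
    N5 x:[19,21] y:[41/2,23] z:[18,22] -> hit [41/2,21] leaf, test {P12@t=41/2}
    N10 x:[21,33] y:[26,57/2] z:[4,18] -> miss, prune
    N12 x:[28,33] y:[43/2,51/2] z:[21,24] -> miss, prune
  N13 x:[11,33] y:[15/2,33/2] z:[34,47] -> miss, prune
  N14 x:[14,39] y:[24,57/2] z:[34,44] -> miss, prune

Visited [0, 4, 6, 11, 8, 5, 10, 12, 13, 14]. Tests: 10 box, 1 leaf. Nearest: P12.

== RESULT ==
12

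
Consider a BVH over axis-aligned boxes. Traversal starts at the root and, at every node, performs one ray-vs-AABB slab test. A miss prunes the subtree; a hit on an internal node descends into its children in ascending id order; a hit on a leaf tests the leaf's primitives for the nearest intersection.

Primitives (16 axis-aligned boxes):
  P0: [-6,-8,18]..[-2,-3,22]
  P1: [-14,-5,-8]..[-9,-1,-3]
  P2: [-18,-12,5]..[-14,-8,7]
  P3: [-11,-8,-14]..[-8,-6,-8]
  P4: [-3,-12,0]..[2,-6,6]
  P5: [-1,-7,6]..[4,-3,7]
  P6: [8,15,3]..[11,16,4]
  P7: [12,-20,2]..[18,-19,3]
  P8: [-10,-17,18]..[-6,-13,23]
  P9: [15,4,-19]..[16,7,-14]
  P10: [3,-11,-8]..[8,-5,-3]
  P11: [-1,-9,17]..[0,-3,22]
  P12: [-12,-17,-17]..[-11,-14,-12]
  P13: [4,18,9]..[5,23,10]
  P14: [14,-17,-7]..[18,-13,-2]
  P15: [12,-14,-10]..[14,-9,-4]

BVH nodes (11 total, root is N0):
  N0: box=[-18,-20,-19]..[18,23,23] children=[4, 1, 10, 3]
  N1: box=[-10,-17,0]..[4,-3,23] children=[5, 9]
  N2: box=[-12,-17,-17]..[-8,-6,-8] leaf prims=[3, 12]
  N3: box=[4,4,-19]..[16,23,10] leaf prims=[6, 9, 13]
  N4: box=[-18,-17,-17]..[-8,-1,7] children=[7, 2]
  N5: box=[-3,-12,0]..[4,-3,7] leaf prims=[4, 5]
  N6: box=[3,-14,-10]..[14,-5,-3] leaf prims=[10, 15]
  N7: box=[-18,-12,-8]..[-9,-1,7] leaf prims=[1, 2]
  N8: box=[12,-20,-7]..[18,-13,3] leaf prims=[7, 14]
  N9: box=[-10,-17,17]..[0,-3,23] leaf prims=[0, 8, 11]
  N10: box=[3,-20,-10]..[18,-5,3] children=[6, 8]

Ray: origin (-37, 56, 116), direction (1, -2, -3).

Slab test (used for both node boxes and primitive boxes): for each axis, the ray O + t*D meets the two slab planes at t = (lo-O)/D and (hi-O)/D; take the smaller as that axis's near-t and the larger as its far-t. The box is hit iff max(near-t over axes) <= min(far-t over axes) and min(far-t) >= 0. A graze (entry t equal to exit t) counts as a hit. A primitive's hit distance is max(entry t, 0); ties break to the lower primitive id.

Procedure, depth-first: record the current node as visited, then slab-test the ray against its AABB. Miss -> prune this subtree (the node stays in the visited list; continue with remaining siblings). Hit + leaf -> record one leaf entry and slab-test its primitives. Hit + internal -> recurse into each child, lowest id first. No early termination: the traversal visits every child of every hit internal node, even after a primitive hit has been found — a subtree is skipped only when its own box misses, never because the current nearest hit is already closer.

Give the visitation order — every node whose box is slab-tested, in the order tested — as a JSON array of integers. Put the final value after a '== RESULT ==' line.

Traverse from the root:
N0 x:[19,55] y:[33/2,38] z:[31,45] -> hit [31,38], descend [1, 3, 4, 10]
  N1 x:[27,41] y:[59/2,73/2] z:[31,116/3] -> hit [31,73/2], descend [5, 9]
    N5 x:[34,41] y:[59/2,34] z:[109/3,116/3] -> miss, prune
    N9 x:[27,37] y:[59/2,73/2] z:[31,33] -> hit [31,33] leaf, test {P0@t=94/3, P8(miss), P11(miss)}
  N3 x:[41,53] y:[33/2,26] z:[106/3,45] -> miss, prune
  N4 x:[19,29] y:[57/2,73/2] z:[109/3,133/3] -> miss, prune
  N10 x:[40,55] y:[61/2,38] z:[113/3,42] -> miss, prune

7 AABB tests over nodes [0, 1, 5, 9, 3, 4, 10]; 1 leaf entered; closest P0.

== RESULT ==
[0, 1, 5, 9, 3, 4, 10]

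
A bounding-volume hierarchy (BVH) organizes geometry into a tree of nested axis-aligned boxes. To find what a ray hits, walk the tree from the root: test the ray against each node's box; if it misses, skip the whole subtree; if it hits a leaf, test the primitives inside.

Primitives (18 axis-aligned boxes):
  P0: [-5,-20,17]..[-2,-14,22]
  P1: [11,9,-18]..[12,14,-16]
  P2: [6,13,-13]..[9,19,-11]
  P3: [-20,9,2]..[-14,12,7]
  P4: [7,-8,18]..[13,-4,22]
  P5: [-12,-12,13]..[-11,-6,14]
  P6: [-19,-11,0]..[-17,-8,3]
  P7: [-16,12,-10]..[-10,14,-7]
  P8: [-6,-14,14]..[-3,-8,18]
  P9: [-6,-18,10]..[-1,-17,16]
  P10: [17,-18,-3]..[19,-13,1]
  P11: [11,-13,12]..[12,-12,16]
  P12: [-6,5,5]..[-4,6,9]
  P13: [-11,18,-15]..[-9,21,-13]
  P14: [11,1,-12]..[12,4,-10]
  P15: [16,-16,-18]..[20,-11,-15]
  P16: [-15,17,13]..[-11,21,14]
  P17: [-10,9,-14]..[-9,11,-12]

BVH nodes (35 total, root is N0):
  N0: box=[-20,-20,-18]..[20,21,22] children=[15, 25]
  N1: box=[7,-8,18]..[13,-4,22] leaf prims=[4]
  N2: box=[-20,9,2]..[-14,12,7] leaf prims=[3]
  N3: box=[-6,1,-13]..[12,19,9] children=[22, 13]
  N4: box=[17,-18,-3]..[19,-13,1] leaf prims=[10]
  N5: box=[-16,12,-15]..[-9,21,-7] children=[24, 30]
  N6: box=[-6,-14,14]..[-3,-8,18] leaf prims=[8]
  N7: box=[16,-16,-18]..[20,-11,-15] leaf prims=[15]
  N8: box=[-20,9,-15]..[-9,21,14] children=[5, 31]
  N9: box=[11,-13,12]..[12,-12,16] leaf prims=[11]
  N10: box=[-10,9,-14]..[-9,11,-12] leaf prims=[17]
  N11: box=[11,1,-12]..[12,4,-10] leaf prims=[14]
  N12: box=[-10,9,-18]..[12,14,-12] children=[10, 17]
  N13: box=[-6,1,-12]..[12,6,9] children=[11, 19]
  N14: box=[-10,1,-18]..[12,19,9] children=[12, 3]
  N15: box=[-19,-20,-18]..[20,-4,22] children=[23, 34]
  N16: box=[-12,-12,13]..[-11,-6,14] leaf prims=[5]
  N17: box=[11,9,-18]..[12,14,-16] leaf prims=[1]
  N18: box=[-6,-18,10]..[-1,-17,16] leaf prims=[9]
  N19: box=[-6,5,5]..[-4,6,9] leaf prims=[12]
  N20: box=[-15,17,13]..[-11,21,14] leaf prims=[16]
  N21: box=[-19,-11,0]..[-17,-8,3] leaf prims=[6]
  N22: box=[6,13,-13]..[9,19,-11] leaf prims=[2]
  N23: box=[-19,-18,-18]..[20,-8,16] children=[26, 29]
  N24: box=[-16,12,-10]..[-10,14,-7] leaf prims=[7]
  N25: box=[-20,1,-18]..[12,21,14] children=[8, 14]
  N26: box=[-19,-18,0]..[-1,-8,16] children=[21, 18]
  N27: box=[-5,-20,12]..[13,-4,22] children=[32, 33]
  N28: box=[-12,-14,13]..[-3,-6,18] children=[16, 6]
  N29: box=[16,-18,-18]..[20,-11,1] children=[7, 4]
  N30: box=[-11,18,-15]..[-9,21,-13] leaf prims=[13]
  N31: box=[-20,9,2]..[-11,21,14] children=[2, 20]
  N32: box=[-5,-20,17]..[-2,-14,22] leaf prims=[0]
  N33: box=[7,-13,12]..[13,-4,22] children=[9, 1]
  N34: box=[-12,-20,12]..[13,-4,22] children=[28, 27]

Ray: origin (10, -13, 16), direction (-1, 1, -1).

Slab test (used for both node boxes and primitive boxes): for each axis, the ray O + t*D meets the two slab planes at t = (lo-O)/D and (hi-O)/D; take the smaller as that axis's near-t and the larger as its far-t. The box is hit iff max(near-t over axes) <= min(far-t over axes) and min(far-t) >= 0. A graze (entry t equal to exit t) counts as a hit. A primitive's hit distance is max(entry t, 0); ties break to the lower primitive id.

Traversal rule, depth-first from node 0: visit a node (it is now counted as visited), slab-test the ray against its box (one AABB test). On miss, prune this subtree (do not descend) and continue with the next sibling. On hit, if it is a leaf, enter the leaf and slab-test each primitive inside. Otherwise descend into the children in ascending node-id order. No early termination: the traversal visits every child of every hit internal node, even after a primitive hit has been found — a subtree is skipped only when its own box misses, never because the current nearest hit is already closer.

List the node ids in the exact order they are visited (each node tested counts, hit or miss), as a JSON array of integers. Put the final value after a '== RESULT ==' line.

Walk:
N0 x:[-10,30] y:[-7,34] z:[-6,34] -> hit [-6,30], descend [15, 25]
  N15 x:[-10,29] y:[-7,9] z:[-6,34] -> hit [-6,9], descend [23, 34]
    N23 x:[-10,29] y:[-5,5] z:[0,34] -> hit [0,5], descend [26, 29]
      N26 x:[11,29] y:[-5,5] z:[0,16] -> miss, prune
      N29 x:[-10,-6] y:[-5,2] z:[15,34] -> miss, prune
    N34 x:[-3,22] y:[-7,9] z:[-6,4] -> hit [-3,4], descend [27, 28]
      N27 x:[-3,15] y:[-7,9] z:[-6,4] -> hit [-3,4], descend [32, 33]
        N32 x:[12,15] y:[-7,-1] z:[-6,-1] -> miss, prune
        N33 x:[-3,3] y:[0,9] z:[-6,4] -> hit [0,3], descend [1, 9]
          N1 x:[-3,3] y:[5,9] z:[-6,-2] -> miss, prune
          N9 x:[-2,-1] y:[0,1] z:[0,4] -> miss, prune
      N28 x:[13,22] y:[-1,7] z:[-2,3] -> miss, prune
  N25 x:[-2,30] y:[14,34] z:[2,34] -> hit [14,30], descend [8, 14]
    N8 x:[19,30] y:[22,34] z:[2,31] -> hit [22,30], descend [5, 31]
      N5 x:[19,26] y:[25,34] z:[23,31] -> hit [25,26], descend [24, 30]
        N24 x:[20,26] y:[25,27] z:[23,26] -> hit [25,26] leaf, test {P7@t=25}
        N30 x:[19,21] y:[31,34] z:[29,31] -> miss, prune
      N31 x:[21,30] y:[22,34] z:[2,14] -> miss, prune
    N14 x:[-2,20] y:[14,32] z:[7,34] -> hit [14,20], descend [3, 12]
      N3 x:[-2,16] y:[14,32] z:[7,29] -> hit [14,16], descend [13, 22]
        N13 x:[-2,16] y:[14,19] z:[7,28] -> hit [14,16], descend [11, 19]
          N11 x:[-2,-1] y:[14,17] z:[26,28] -> miss, prune
          N19 x:[14,16] y:[18,19] z:[7,11] -> miss, prune
        N22 x:[1,4] y:[26,32] z:[27,29] -> miss, prune
      N12 x:[-2,20] y:[22,27] z:[28,34] -> miss, prune

order=[0, 15, 23, 26, 29, 34, 27, 32, 33, 1, 9, 28, 25, 8, 5, 24, 30, 31, 14, 3, 13, 11, 19, 22, 12]  |boxes|=25  |leaves|=1  hit=P7

== RESULT ==
[0, 15, 23, 26, 29, 34, 27, 32, 33, 1, 9, 28, 25, 8, 5, 24, 30, 31, 14, 3, 13, 11, 19, 22, 12]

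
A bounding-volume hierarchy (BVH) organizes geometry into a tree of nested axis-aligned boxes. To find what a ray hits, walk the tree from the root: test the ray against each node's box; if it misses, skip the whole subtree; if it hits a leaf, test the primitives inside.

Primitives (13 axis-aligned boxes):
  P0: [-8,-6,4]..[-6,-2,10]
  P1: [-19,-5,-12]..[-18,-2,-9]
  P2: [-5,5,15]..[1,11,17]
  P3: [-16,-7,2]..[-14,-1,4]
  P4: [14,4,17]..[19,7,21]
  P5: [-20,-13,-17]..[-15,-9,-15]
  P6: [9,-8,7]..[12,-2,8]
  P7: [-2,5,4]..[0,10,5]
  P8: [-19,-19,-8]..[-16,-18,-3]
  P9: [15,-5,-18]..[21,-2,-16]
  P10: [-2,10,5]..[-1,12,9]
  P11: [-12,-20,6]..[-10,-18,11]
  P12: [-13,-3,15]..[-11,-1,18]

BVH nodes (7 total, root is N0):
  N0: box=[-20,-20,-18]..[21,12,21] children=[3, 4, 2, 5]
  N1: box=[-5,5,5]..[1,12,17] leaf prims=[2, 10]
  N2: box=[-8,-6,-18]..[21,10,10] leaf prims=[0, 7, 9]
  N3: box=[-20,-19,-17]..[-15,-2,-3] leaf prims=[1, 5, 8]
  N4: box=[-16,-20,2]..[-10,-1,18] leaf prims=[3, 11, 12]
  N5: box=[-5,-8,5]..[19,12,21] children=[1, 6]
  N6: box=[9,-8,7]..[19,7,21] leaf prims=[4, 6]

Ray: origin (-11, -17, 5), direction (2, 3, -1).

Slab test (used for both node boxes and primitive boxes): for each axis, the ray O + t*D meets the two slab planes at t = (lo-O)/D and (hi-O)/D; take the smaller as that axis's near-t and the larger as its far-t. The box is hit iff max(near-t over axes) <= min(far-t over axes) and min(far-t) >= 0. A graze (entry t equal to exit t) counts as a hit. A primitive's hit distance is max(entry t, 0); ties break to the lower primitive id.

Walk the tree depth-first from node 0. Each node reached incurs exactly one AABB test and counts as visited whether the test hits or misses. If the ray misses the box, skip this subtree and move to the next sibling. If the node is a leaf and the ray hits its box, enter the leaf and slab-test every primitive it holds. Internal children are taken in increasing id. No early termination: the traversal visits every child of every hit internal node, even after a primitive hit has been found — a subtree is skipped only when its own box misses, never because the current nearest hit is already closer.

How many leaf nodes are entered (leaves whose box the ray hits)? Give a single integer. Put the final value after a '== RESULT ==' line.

Traverse from the root:
N0 x:[-9/2,16] y:[-1,29/3] z:[-16,23] -> hit [-1,29/3], descend [2, 3, 4, 5]
  N2 x:[3/2,16] y:[11/3,9] z:[-5,23] -> hit [11/3,9] leaf, test {P0(miss), P7(miss), P9(miss)}
  N3 x:[-9/2,-2] y:[-2/3,5] z:[8,22] -> miss, prune
  N4 x:[-5/2,1/2] y:[-1,16/3] z:[-13,3] -> hit [-1,1/2] leaf, test {P3(miss), P11(miss), P12(miss)}
  N5 x:[3,15] y:[3,29/3] z:[-16,0] -> miss, prune

Visited [0, 2, 3, 4, 5]. Tests: 5 box, 2 leaf. Nearest: miss.

== RESULT ==
2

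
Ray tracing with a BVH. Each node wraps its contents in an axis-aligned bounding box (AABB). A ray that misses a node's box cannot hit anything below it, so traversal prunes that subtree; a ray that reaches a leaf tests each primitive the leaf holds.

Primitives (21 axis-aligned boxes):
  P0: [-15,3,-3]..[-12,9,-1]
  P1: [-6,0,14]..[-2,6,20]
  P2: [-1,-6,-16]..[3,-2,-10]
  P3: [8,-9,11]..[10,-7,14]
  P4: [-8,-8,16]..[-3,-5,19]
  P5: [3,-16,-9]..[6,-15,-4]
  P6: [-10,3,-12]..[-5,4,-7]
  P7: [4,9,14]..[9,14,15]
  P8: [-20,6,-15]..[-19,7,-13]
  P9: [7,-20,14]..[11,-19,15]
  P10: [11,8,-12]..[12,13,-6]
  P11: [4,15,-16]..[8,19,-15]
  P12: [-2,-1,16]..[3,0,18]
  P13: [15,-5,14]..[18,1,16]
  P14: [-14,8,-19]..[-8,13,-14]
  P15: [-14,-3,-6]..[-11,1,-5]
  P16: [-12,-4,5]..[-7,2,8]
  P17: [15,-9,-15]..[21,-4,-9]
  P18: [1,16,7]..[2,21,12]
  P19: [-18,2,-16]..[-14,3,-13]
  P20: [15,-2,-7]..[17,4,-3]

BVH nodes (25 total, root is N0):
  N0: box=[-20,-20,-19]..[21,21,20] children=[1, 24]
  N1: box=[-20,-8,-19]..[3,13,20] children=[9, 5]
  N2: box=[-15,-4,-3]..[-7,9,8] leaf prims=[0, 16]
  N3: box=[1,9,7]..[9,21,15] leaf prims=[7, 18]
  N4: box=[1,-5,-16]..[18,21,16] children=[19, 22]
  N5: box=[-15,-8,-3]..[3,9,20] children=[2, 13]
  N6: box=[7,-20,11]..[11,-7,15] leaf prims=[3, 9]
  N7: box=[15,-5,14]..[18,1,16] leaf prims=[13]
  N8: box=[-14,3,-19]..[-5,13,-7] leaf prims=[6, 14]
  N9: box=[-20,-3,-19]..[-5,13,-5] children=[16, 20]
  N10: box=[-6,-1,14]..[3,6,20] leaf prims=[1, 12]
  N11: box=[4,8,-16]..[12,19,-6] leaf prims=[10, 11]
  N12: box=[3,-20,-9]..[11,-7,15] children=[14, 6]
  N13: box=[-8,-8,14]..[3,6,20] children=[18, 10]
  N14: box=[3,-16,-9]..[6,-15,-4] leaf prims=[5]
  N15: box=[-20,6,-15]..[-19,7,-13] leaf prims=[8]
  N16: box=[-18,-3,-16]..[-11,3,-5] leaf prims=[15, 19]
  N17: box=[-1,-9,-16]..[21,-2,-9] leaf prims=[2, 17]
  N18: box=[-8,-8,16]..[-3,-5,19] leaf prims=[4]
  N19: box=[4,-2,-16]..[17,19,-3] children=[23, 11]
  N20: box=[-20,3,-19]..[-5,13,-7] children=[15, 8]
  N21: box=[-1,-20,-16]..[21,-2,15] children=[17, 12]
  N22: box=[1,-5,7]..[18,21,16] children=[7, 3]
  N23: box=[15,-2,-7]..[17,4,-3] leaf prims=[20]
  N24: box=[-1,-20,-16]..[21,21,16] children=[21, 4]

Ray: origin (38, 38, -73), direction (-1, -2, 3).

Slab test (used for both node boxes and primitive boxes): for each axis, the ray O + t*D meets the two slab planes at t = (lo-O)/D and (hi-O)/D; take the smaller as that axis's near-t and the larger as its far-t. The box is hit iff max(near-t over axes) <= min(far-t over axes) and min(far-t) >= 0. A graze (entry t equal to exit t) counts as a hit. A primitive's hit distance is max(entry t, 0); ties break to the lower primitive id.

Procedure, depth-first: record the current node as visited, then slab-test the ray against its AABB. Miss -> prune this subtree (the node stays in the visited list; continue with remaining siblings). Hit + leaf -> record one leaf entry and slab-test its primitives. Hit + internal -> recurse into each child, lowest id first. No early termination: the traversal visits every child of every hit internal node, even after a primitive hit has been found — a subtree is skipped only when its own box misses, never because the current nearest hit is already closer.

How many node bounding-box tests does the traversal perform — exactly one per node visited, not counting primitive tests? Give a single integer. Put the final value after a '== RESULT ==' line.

Traverse from the root:
N0 x:[17,58] y:[17/2,29] z:[18,31] -> hit [18,29], descend [1, 24]
  N1 x:[35,58] y:[25/2,23] z:[18,31] -> miss, prune
  N24 x:[17,39] y:[17/2,29] z:[19,89/3] -> hit [19,29], descend [4, 21]
    N4 x:[20,37] y:[17/2,43/2] z:[19,89/3] -> hit [20,43/2], descend [19, 22]
      N19 x:[21,34] y:[19/2,20] z:[19,70/3] -> miss, prune
      N22 x:[20,37] y:[17/2,43/2] z:[80/3,89/3] -> miss, prune
    N21 x:[17,39] y:[20,29] z:[19,88/3] -> hit [20,29], descend [12, 17]
      N12 x:[27,35] y:[45/2,29] z:[64/3,88/3] -> hit [27,29], descend [6, 14]
        N6 x:[27,31] y:[45/2,29] z:[28,88/3] -> hit [28,29] leaf, test {P3(miss), P9@t=29}
        N14 x:[32,35] y:[53/2,27] z:[64/3,23] -> miss, prune
      N17 x:[17,39] y:[20,47/2] z:[19,64/3] -> hit [20,64/3] leaf, test {P2(miss), P17@t=21}

Summary -> nodes [0, 1, 24, 4, 19, 22, 21, 12, 6, 14, 17]; box-tests=11; leaf-entries=2; first=P17

== RESULT ==
11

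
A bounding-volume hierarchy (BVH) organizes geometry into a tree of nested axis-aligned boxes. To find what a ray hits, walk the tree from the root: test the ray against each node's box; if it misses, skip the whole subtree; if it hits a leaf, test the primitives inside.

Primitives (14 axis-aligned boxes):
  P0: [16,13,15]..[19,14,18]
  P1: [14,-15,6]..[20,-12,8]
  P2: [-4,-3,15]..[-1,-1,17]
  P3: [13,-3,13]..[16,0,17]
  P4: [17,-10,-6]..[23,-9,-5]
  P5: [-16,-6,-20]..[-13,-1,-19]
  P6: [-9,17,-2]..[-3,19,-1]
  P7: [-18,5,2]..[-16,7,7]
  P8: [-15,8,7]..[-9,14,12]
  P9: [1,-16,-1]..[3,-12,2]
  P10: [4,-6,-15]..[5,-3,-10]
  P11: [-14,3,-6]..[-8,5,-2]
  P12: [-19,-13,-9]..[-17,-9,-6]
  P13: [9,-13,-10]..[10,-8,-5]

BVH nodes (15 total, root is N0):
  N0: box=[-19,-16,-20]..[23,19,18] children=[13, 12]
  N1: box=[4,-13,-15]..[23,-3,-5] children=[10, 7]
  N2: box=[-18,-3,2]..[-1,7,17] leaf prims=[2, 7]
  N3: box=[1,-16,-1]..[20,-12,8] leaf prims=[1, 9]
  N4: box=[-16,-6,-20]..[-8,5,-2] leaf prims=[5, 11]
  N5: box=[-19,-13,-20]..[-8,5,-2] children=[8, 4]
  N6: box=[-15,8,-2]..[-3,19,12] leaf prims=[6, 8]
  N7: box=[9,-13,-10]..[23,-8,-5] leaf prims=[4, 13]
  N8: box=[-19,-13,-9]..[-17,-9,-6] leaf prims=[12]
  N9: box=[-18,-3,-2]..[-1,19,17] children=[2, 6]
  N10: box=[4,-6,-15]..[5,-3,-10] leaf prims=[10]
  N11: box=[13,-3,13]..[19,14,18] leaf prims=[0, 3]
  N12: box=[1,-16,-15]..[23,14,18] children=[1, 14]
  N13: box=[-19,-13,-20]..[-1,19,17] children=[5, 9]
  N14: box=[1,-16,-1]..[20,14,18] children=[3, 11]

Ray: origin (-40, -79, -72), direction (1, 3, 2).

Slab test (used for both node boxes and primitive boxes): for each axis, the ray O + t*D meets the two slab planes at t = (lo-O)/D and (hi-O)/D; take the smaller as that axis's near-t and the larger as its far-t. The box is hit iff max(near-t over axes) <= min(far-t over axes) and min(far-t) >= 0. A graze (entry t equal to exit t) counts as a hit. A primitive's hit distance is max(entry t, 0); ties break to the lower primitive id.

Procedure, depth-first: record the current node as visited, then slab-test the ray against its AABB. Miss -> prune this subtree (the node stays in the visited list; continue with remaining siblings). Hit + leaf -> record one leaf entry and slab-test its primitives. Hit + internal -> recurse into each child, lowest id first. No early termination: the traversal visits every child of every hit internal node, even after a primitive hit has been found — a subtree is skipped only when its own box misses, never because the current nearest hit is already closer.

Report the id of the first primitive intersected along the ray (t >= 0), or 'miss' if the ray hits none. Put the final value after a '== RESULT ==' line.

Walk:
N0 x:[21,63] y:[21,98/3] z:[26,45] -> hit [26,98/3], descend [12, 13]
  N12 x:[41,63] y:[21,31] z:[57/2,45] -> miss, prune
  N13 x:[21,39] y:[22,98/3] z:[26,89/2] -> hit [26,98/3], descend [5, 9]
    N5 x:[21,32] y:[22,28] z:[26,35] -> hit [26,28], descend [4, 8]
      N4 x:[24,32] y:[73/3,28] z:[26,35] -> hit [26,28] leaf, test {P5@t=26, P11(miss)}
      N8 x:[21,23] y:[22,70/3] z:[63/2,33] -> miss, prune
    N9 x:[22,39] y:[76/3,98/3] z:[35,89/2] -> miss, prune

Summary -> nodes [0, 12, 13, 5, 4, 8, 9]; box-tests=7; leaf-entries=1; first=P5

== RESULT ==
5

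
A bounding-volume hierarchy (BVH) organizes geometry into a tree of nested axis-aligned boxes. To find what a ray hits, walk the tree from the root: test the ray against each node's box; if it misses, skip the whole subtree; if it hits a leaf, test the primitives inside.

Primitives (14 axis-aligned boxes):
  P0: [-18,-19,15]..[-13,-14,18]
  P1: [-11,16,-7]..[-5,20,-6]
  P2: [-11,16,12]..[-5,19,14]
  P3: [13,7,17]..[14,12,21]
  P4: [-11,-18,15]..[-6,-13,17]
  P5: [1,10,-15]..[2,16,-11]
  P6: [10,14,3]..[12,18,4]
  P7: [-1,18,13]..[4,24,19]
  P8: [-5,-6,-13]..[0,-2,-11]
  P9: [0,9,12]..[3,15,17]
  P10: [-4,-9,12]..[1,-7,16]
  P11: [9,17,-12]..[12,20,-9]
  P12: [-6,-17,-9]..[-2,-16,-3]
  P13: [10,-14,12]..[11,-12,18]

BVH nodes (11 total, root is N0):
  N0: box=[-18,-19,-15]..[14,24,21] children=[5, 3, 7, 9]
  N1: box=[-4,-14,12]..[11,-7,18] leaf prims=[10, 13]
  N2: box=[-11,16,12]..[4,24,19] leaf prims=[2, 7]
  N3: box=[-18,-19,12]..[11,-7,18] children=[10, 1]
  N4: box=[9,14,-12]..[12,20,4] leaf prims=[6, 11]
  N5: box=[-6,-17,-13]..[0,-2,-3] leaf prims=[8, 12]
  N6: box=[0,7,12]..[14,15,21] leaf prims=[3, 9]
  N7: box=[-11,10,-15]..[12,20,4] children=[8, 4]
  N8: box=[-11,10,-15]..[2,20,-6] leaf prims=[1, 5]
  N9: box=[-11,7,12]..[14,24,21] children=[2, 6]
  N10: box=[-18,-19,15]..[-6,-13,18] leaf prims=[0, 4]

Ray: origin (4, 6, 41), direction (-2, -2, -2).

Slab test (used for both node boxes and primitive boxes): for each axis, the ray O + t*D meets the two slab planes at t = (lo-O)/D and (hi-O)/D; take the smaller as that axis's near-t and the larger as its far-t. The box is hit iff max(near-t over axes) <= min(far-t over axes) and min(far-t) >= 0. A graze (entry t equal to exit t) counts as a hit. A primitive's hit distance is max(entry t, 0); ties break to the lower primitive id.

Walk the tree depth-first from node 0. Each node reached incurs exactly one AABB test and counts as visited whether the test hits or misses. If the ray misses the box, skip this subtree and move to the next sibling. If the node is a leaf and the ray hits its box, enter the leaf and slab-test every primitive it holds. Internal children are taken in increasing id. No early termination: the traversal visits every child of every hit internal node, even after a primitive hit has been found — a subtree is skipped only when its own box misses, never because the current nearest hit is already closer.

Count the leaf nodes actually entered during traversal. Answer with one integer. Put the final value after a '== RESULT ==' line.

Walk:
N0 x:[-5,11] y:[-9,25/2] z:[10,28] -> hit [10,11], descend [3, 5, 7, 9]
  N3 x:[-7/2,11] y:[13/2,25/2] z:[23/2,29/2] -> miss, prune
  N5 x:[2,5] y:[4,23/2] z:[22,27] -> miss, prune
  N7 x:[-4,15/2] y:[-7,-2] z:[37/2,28] -> miss, prune
  N9 x:[-5,15/2] y:[-9,-1/2] z:[10,29/2] -> miss, prune

Visited [0, 3, 5, 7, 9]. Tests: 5 box, 0 leaf. Nearest: miss.

== RESULT ==
0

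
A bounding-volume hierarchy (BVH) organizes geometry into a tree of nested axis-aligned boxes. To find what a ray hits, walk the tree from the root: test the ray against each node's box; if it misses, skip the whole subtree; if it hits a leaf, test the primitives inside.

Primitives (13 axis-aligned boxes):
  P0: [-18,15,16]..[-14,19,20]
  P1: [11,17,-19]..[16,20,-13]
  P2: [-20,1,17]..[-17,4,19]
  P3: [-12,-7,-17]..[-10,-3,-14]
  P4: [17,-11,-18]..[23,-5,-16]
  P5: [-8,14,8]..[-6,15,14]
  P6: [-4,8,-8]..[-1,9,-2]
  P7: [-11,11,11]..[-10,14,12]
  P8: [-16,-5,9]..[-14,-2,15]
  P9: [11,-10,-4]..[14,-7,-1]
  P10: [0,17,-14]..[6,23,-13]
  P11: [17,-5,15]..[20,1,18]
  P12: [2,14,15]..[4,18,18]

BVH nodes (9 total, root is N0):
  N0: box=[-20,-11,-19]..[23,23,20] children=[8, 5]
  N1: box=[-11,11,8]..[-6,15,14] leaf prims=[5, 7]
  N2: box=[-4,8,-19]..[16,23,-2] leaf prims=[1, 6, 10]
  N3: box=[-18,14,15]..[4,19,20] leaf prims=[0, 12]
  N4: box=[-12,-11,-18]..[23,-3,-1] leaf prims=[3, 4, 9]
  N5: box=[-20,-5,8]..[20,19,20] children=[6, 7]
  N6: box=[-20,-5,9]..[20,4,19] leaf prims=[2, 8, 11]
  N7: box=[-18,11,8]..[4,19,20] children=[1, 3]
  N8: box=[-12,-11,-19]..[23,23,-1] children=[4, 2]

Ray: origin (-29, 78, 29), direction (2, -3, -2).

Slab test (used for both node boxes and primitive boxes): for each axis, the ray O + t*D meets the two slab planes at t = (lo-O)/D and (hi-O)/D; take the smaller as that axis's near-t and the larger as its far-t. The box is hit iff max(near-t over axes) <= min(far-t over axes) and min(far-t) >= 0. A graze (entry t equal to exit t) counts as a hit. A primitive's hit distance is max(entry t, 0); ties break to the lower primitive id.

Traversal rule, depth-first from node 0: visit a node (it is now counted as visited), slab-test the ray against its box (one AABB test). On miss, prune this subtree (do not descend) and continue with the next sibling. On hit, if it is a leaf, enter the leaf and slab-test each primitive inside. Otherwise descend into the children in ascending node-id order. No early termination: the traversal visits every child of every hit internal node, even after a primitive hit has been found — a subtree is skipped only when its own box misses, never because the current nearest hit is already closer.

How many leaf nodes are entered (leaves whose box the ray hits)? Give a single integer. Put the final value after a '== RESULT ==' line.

Walk:
N0 x:[9/2,26] y:[55/3,89/3] z:[9/2,24] -> hit [55/3,24], descend [5, 8]
  N5 x:[9/2,49/2] y:[59/3,83/3] z:[9/2,21/2] -> miss, prune
  N8 x:[17/2,26] y:[55/3,89/3] z:[15,24] -> hit [55/3,24], descend [2, 4]
    N2 x:[25/2,45/2] y:[55/3,70/3] z:[31/2,24] -> hit [55/3,45/2] leaf, test {P1(miss), P6(miss), P10(miss)}
    N4 x:[17/2,26] y:[27,89/3] z:[15,47/2] -> miss, prune

Visited [0, 5, 8, 2, 4]. Tests: 5 box, 1 leaf. Nearest: miss.

== RESULT ==
1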